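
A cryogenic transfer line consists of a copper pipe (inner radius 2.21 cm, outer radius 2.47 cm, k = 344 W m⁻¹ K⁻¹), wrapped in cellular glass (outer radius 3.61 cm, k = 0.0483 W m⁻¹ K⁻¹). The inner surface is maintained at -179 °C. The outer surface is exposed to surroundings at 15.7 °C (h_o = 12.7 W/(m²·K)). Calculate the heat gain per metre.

Q' = 122 W/m

Resistance network (inner→outer):
  R'_copper = ln(0.0247/0.0221)/(2πk) = 0.1112/(2π·344) = 5.146×10^-5 m·K/W
  R'_cellular glass = ln(0.0361/0.0247)/(2πk) = 0.3795/(2π·0.0483) = 1.250 m·K/W
  R'_conv,out = 1/(2πr h) = 1/(2π·0.0361·12.7) = 0.3471 m·K/W
ΣR = 5.146×10^-5 + 1.250 + 0.3471 = 1.597 m·K/W
Q' = ΔT/ΣR = (-179 °C − 15.7 °C)/1.597 = -122 W/m
(Negative Q' ⇒ heat flows inward; heat gain = 122 W/m.)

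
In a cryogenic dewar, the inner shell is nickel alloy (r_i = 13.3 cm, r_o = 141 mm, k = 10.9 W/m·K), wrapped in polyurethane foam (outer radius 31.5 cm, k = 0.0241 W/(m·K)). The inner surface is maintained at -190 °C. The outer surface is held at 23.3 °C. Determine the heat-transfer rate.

Resistance network (inner→outer):
  R_nickel alloy = (1/0.133 − 1/0.141)/(4πk) = 0.4266/(4π·10.9) = 0.003114 K/W
  R_polyurethane foam = (1/0.141 − 1/0.315)/(4πk) = 3.918/(4π·0.0241) = 12.94 K/W
ΣR = 0.003114 + 12.94 = 12.94 K/W
Q = ΔT/ΣR = (-190 °C − 23.3 °C)/12.94 = -16.5 W
(Negative Q ⇒ heat flows inward; heat gain = 16.5 W.)

Q = 16.5 W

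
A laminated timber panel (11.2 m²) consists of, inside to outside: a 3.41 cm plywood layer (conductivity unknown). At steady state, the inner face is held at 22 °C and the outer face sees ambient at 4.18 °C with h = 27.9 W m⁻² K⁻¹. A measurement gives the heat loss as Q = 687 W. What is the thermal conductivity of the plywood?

k = 0.134 W/m·K

ΣR = ΔT/Q = |22 − 4.18|/687 = 0.02594 K/W
Known resistances:
  R_conv,out = 1/(hA) = 1/(27.9·11.2) = 0.003200 K/W
R_plywood = ΣR − ΣR_known = 0.02594 − 0.003200 = 0.02274 K/W
L/(kA) = 0.02274 ⇒ k = 0.0341/(0.02274·11.2) = 0.134 W/m·K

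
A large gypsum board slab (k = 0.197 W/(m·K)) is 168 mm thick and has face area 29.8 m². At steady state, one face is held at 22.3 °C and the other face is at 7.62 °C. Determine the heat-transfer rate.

Q = 513 W

Q = kA·ΔT/L = 0.197 × 29.8 × |22.3 °C − 7.62 °C| / 0.168 = 513 W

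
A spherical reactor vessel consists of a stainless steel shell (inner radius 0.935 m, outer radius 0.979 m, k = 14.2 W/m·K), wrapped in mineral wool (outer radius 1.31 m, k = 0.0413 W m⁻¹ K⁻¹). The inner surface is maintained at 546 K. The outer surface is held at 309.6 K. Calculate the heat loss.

Series thermal resistances, inner to outer:
  R_stainless steel = (1/0.935 − 1/0.979)/(4πk) = 0.04807/(4π·14.2) = 2.694×10^-4 K/W
  R_mineral wool = (1/0.979 − 1/1.31)/(4πk) = 0.2581/(4π·0.0413) = 0.4973 K/W
ΣR = 2.694×10^-4 + 0.4973 = 0.4976 K/W
Q = ΔT/ΣR = (546 K − 309.6 K)/0.4976 = 475 W

Q = 475 W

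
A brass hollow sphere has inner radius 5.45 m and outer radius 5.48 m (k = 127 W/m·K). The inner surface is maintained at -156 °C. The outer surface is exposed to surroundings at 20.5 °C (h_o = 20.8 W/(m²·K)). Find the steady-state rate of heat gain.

Resistance network (inner→outer):
  R_brass = (1/5.45 − 1/5.48)/(4πk) = 0.001004/(4π·127) = 6.294×10^-7 K/W
  R_conv,out = 1/(4πr²h) = 1/(4π·5.48²·20.8) = 1.274×10^-4 K/W
ΣR = 6.294×10^-7 + 1.274×10^-4 = 1.280×10^-4 K/W
Q = ΔT/ΣR = (-156 °C − 20.5 °C)/1.280×10^-4 = -1.38×10^6 W
(Negative Q ⇒ heat flows inward; heat gain = 1.38×10^6 W.)

Q = 1380 kW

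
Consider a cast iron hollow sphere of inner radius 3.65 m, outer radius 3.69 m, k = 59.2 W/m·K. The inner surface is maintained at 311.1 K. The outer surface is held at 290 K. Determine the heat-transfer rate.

Q = 4πk·ΔT/(1/r₁ − 1/r₂) = 4π × 59.2 × 21.1 / (1/3.65 − 1/3.69) = 5.29×10^6 W

Q = 5290 kW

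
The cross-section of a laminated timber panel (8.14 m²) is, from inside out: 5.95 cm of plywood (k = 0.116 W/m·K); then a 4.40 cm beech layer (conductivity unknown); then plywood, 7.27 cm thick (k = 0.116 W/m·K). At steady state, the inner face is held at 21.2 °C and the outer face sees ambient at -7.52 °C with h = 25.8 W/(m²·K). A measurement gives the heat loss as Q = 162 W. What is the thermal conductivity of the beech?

ΣR = ΔT/Q = |21.2 − -7.52|/162 = 0.1773 K/W
Known resistances:
  R_plywood = L/(kA) = 0.0595/(0.116·8.14) = 0.06301 K/W
  R_plywood = L/(kA) = 0.0727/(0.116·8.14) = 0.07699 K/W
  R_conv,out = 1/(hA) = 1/(25.8·8.14) = 0.004762 K/W
R_beech = ΣR − ΣR_known = 0.1773 − 0.1448 = 0.03250 K/W
L/(kA) = 0.03250 ⇒ k = 0.0440/(0.03250·8.14) = 0.166 W/m·K

k = 0.166 W/m·K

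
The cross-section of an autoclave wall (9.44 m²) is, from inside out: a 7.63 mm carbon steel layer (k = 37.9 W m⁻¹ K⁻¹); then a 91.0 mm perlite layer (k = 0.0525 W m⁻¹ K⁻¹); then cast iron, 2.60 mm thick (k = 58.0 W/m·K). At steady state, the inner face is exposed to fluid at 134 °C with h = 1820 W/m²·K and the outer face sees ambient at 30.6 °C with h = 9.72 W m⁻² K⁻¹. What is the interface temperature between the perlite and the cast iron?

Treat each layer as a resistance in series:
  R_conv,in = 1/(hA) = 1/(1820·9.44) = 5.820×10^-5 K/W
  R_carbon steel = L/(kA) = 0.00763/(37.9·9.44) = 2.133×10^-5 K/W
  R_perlite = L/(kA) = 0.0910/(0.0525·9.44) = 0.1836 K/W
  R_cast iron = L/(kA) = 0.00260/(58.0·9.44) = 4.749×10^-6 K/W
  R_conv,out = 1/(hA) = 1/(9.72·9.44) = 0.01090 K/W
ΣR = 5.820×10^-5 + 2.133×10^-5 + 0.1836 + 4.749×10^-6 + 0.01090 = 0.1946 K/W
Q = ΔT/ΣR = (134 °C − 30.6 °C)/0.1946 = 531.3 W
From the inner boundary to the perlite/cast iron interface, ΣR_partial = 0.1837 K/W.
T_interface = T_in − Q·ΣR_partial = 134 °C − (531.3)(0.1837) = 36.4 °C

T = 36.4 °C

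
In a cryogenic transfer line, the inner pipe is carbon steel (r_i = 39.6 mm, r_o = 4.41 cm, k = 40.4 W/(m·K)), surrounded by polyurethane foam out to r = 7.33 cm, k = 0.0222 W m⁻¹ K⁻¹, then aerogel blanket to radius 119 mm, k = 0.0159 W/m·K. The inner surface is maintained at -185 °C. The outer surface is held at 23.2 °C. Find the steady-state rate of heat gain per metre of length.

Q' = 24.5 W/m

Resistance network (inner→outer):
  R'_carbon steel = ln(0.0441/0.0396)/(2πk) = 0.1076/(2π·40.4) = 4.240×10^-4 m·K/W
  R'_polyurethane foam = ln(0.0733/0.0441)/(2πk) = 0.5081/(2π·0.0222) = 3.643 m·K/W
  R'_aerogel blanket = ln(0.119/0.0733)/(2πk) = 0.4846/(2π·0.0159) = 4.850 m·K/W
ΣR = 4.240×10^-4 + 3.643 + 4.850 = 8.493 m·K/W
Q' = ΔT/ΣR = (-185 °C − 23.2 °C)/8.493 = -24.5 W/m
(Negative Q' ⇒ heat flows inward; heat gain = 24.5 W/m.)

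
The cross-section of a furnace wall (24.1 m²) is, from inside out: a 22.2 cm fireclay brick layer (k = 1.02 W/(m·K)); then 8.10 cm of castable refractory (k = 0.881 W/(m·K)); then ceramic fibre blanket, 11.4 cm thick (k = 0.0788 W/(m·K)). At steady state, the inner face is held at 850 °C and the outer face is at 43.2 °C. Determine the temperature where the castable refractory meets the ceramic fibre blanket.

T = 708 °C

Resistance network (inner→outer):
  R_fireclay brick = L/(kA) = 0.222/(1.02·24.1) = 0.009031 K/W
  R_castable refractory = L/(kA) = 0.0810/(0.881·24.1) = 0.003815 K/W
  R_ceramic fibre blanket = L/(kA) = 0.114/(0.0788·24.1) = 0.06003 K/W
ΣR = 0.009031 + 0.003815 + 0.06003 = 0.07288 K/W
Q = ΔT/ΣR = (850 °C − 43.2 °C)/0.07288 = 11070 W
From the inner boundary to the castable refractory/ceramic fibre blanket interface, ΣR_partial = 0.01285 K/W.
T_interface = T_in − Q·ΣR_partial = 850 °C − (11070)(0.01285) = 708 °C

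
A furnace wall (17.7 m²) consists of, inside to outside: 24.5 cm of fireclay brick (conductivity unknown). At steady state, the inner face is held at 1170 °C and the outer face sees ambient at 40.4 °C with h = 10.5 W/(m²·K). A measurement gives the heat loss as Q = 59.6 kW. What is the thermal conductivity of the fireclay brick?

k = 1.02 W/m·K

ΣR = ΔT/Q = |1170 − 40.4|/59600 = 0.01895 K/W
Known resistances:
  R_conv,out = 1/(hA) = 1/(10.5·17.7) = 0.005381 K/W
R_fireclay brick = ΣR − ΣR_known = 0.01895 − 0.005381 = 0.01357 K/W
L/(kA) = 0.01357 ⇒ k = 0.245/(0.01357·17.7) = 1.02 W/m·K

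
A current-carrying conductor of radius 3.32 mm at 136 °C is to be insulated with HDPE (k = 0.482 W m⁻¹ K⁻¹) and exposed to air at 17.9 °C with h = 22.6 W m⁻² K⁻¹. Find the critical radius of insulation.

r_cr = 2.13 cm

For a cylinder, r_cr = k_ins/h = 0.482/22.6 = 0.0213 m = 2.13 cm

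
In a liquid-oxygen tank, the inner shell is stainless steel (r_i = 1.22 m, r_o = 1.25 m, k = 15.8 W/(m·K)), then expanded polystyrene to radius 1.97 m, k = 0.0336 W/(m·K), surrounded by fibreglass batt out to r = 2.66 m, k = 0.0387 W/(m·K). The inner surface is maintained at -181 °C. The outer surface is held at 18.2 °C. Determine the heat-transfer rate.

Treat each layer as a resistance in series:
  R_stainless steel = (1/1.22 − 1/1.25)/(4πk) = 0.01967/(4π·15.8) = 9.908×10^-5 K/W
  R_expanded polystyrene = (1/1.25 − 1/1.97)/(4πk) = 0.2924/(4π·0.0336) = 0.6925 K/W
  R_fibreglass batt = (1/1.97 − 1/2.66)/(4πk) = 0.1317/(4π·0.0387) = 0.2708 K/W
ΣR = 9.908×10^-5 + 0.6925 + 0.2708 = 0.9634 K/W
Q = ΔT/ΣR = (-181 °C − 18.2 °C)/0.9634 = -207 W
(Negative Q ⇒ heat flows inward; heat gain = 207 W.)

Q = 207 W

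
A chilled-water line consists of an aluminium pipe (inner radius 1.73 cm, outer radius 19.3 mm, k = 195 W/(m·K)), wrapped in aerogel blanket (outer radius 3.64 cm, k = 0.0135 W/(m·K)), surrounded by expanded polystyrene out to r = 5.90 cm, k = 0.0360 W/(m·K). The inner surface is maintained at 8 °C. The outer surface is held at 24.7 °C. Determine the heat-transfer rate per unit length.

Resistance network (inner→outer):
  R'_aluminium = ln(0.0193/0.0173)/(2πk) = 0.1094/(2π·195) = 8.929×10^-5 m·K/W
  R'_aerogel blanket = ln(0.0364/0.0193)/(2πk) = 0.6345/(2π·0.0135) = 7.480 m·K/W
  R'_expanded polystyrene = ln(0.0590/0.0364)/(2πk) = 0.4830/(2π·0.0360) = 2.135 m·K/W
ΣR = 8.929×10^-5 + 7.480 + 2.135 = 9.615 m·K/W
Q' = ΔT/ΣR = (8 °C − 24.7 °C)/9.615 = -1.74 W/m
(Negative Q' ⇒ heat flows inward; heat gain = 1.74 W/m.)

Q' = 1.74 W/m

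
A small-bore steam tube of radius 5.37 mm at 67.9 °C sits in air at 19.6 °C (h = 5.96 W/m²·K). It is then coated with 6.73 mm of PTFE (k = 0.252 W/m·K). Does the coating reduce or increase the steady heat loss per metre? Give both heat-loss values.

Critical radius for a cylinder: r_cr = k/h = 0.0423 m = 4.23 cm.
Outer radius after coating: r₂ = 0.00537 + 0.00673 = 0.01210 m.
Since r₁ < r_cr and r₂ ≤ r_cr, the coating moves toward the maximum at r_cr — heat loss rises.
Bare: R = 1/(2πr₁h) = 4.973 m·K/W; Q = 48.3/4.973 = 9.71 W/m.
Coated: R = R_cond + R_conv = 2.720 m·K/W; Q = 48.3/2.720 = 17.8 W/m.

increases: 9.71 → 17.8 W/m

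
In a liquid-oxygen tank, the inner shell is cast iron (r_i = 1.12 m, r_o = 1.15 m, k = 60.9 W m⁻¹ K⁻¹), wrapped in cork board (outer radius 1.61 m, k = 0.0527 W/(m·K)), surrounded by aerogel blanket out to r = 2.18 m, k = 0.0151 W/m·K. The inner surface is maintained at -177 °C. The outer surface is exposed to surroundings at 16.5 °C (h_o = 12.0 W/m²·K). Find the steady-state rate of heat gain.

Q = 157 W

Resistance network (inner→outer):
  R_cast iron = (1/1.12 − 1/1.15)/(4πk) = 0.02329/(4π·60.9) = 3.044×10^-5 K/W
  R_cork board = (1/1.15 − 1/1.61)/(4πk) = 0.2484/(4π·0.0527) = 0.3752 K/W
  R_aerogel blanket = (1/1.61 − 1/2.18)/(4πk) = 0.1624/(4π·0.0151) = 0.8559 K/W
  R_conv,out = 1/(4πr²h) = 1/(4π·2.18²·12.0) = 0.001395 K/W
ΣR = 3.044×10^-5 + 0.3752 + 0.8559 + 0.001395 = 1.233 K/W
Q = ΔT/ΣR = (-177 °C − 16.5 °C)/1.233 = -157 W
(Negative Q ⇒ heat flows inward; heat gain = 157 W.)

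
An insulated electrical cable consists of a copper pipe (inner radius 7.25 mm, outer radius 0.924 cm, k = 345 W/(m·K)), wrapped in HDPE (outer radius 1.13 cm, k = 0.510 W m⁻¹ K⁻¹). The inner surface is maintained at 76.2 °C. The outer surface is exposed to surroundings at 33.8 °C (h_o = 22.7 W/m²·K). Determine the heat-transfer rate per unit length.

Treat each layer as a resistance in series:
  R'_copper = ln(0.00924/0.00725)/(2πk) = 0.2425/(2π·345) = 1.119×10^-4 m·K/W
  R'_HDPE = ln(0.0113/0.00924)/(2πk) = 0.2013/(2π·0.510) = 0.06281 m·K/W
  R'_conv,out = 1/(2πr h) = 1/(2π·0.0113·22.7) = 0.6205 m·K/W
ΣR = 1.119×10^-4 + 0.06281 + 0.6205 = 0.6834 m·K/W
Q' = ΔT/ΣR = (76.2 °C − 33.8 °C)/0.6834 = 62.0 W/m

Q' = 62.0 W/m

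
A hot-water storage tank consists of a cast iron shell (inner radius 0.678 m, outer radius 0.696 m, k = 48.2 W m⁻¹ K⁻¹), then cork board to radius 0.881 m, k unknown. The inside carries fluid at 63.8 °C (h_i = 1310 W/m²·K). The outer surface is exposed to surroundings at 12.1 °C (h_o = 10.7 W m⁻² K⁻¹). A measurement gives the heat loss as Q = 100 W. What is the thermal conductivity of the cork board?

ΣR = ΔT/Q = |63.8 − 12.1|/100 = 0.5170 K/W
Known resistances:
  R_conv,in = 1/(4πr²h) = 1/(4π·0.678²·1310) = 1.321×10^-4 K/W
  R_cast iron = (1/0.678 − 1/0.696)/(4πk) = 0.03814/(4π·48.2) = 6.298×10^-5 K/W
  R_conv,out = 1/(4πr²h) = 1/(4π·0.881²·10.7) = 0.009582 K/W
R_cork board = ΣR − ΣR_known = 0.5170 − 0.009777 = 0.5072 K/W
(1/r₁−1/r₂)/(4πk) = 0.5072 ⇒ k = 0.3017/(4π·0.5072) = 0.0473 W/m·K

k = 0.0473 W/m·K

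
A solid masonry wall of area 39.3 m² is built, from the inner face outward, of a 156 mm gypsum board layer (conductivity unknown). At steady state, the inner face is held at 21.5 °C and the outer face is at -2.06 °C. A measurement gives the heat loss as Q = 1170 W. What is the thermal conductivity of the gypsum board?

k = 0.197 W/m·K

ΣR = ΔT/Q = |21.5 − -2.06|/1170 = 0.02014 K/W
L/(kA) = 0.02014 ⇒ k = 0.156/(0.02014·39.3) = 0.197 W/m·K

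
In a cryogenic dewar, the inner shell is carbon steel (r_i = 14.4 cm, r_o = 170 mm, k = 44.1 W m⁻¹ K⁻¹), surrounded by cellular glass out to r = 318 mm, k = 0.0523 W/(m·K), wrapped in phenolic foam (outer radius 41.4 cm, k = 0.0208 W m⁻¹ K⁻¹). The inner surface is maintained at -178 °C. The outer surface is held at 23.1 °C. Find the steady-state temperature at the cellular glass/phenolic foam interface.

Treat each layer as a resistance in series:
  R_carbon steel = (1/0.144 − 1/0.170)/(4πk) = 1.062/(4π·44.1) = 0.001917 K/W
  R_cellular glass = (1/0.170 − 1/0.318)/(4πk) = 2.738/(4π·0.0523) = 4.166 K/W
  R_phenolic foam = (1/0.318 − 1/0.414)/(4πk) = 0.7292/(4π·0.0208) = 2.790 K/W
ΣR = 0.001917 + 4.166 + 2.790 = 6.958 K/W
Q = ΔT/ΣR = (-178 °C − 23.1 °C)/6.958 = -28.90 W
From the inner boundary to the cellular glass/phenolic foam interface, ΣR_partial = 4.168 K/W.
T_interface = T_in − Q·ΣR_partial = -178 °C − (-28.90)(4.168) = -57.5 °C

T = -57.5 °C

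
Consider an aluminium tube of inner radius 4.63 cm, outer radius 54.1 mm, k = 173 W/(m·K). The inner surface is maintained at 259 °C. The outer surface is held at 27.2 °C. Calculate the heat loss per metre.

Q' = 1620 kW/m

Q' = 2πk·ΔT/ln(r₂/r₁) = 2π × 173 × 231.8 / ln(0.0541/0.0463) = 1.62×10^6 W/m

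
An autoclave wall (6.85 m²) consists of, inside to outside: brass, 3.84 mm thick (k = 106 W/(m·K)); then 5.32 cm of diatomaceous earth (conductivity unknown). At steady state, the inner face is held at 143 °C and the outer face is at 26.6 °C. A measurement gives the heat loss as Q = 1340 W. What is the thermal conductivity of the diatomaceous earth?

ΣR = ΔT/Q = |143 − 26.6|/1340 = 0.08687 K/W
Known resistances:
  R_brass = L/(kA) = 0.00384/(106·6.85) = 5.289×10^-6 K/W
R_diatomaceous earth = ΣR − ΣR_known = 0.08687 − 5.289×10^-6 = 0.08686 K/W
L/(kA) = 0.08686 ⇒ k = 0.0532/(0.08686·6.85) = 0.0894 W/m·K

k = 0.0894 W/m·K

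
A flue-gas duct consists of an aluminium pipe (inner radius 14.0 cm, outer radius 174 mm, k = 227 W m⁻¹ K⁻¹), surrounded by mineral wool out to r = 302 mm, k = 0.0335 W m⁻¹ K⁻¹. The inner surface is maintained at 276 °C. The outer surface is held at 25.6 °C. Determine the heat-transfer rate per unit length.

Resistance network (inner→outer):
  R'_aluminium = ln(0.174/0.140)/(2πk) = 0.2174/(2π·227) = 1.524×10^-4 m·K/W
  R'_mineral wool = ln(0.302/0.174)/(2πk) = 0.5514/(2π·0.0335) = 2.620 m·K/W
ΣR = 1.524×10^-4 + 2.620 = 2.620 m·K/W
Q' = ΔT/ΣR = (276 °C − 25.6 °C)/2.620 = 95.6 W/m

Q' = 95.6 W/m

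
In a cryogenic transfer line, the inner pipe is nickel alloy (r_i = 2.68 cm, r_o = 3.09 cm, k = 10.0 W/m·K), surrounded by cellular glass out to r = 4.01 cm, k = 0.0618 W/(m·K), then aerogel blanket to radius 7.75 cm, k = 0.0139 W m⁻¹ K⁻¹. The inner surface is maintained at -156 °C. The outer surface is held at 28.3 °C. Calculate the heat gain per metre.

Q' = 22.4 W/m

Series thermal resistances, inner to outer:
  R'_nickel alloy = ln(0.0309/0.0268)/(2πk) = 0.1424/(2π·10.0) = 0.002266 m·K/W
  R'_cellular glass = ln(0.0401/0.0309)/(2πk) = 0.2606/(2π·0.0618) = 0.6712 m·K/W
  R'_aerogel blanket = ln(0.0775/0.0401)/(2πk) = 0.6589/(2π·0.0139) = 7.544 m·K/W
ΣR = 0.002266 + 0.6712 + 7.544 = 8.217 m·K/W
Q' = ΔT/ΣR = (-156 °C − 28.3 °C)/8.217 = -22.4 W/m
(Negative Q' ⇒ heat flows inward; heat gain = 22.4 W/m.)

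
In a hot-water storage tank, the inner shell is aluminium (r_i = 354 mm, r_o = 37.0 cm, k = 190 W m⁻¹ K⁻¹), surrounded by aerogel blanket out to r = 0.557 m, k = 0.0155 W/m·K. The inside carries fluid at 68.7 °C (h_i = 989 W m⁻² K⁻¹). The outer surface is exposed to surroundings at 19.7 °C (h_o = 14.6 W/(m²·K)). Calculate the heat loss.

Q = 10.5 W

Treat each layer as a resistance in series:
  R_conv,in = 1/(4πr²h) = 1/(4π·0.354²·989) = 6.421×10^-4 K/W
  R_aluminium = (1/0.354 − 1/0.370)/(4πk) = 0.1222/(4π·190) = 5.116×10^-5 K/W
  R_aerogel blanket = (1/0.370 − 1/0.557)/(4πk) = 0.9074/(4π·0.0155) = 4.658 K/W
  R_conv,out = 1/(4πr²h) = 1/(4π·0.557²·14.6) = 0.01757 K/W
ΣR = 6.421×10^-4 + 5.116×10^-5 + 4.658 + 0.01757 = 4.676 K/W
Q = ΔT/ΣR = (68.7 °C − 19.7 °C)/4.676 = 10.5 W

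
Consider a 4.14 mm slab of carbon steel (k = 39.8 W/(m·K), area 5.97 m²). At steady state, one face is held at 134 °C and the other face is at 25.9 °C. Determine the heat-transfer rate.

Q = 6200 kW

Q = kA·ΔT/L = 39.8 × 5.97 × |134 °C − 25.9 °C| / 0.00414 = 6.20×10^6 W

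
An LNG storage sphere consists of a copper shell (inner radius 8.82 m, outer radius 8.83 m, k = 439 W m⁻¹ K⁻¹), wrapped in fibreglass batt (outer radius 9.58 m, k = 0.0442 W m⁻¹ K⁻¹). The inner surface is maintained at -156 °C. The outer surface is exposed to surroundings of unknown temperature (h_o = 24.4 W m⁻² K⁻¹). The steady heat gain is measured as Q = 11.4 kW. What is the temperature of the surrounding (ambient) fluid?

Series resistances:
  R_copper = (1/8.82 − 1/8.83)/(4πk) = 1.284×10^-4/(4π·439) = 2.328×10^-8 K/W
  R_fibreglass batt = (1/8.83 − 1/9.58)/(4πk) = 0.008866/(4π·0.0442) = 0.01596 K/W
  R_conv,out = 1/(4πr²h) = 1/(4π·9.58²·24.4) = 3.554×10^-5 K/W
ΣR = 0.01600 K/W
ΔT = Q·ΣR = 11400 × 0.01600 = 182.4 K
Heat flows inward, so T_out = T_in + ΔT = -156 + 182.4 = 26.4 °C

T_out = 26.4 °C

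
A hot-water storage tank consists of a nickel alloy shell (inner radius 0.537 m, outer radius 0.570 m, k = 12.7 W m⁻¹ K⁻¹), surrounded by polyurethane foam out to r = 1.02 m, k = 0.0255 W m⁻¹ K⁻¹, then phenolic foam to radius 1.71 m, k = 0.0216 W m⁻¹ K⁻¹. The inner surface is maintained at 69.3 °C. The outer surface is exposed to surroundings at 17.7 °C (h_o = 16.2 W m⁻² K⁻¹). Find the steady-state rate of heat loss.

Q = 13.3 W

Treat each layer as a resistance in series:
  R_nickel alloy = (1/0.537 − 1/0.570)/(4πk) = 0.1078/(4π·12.7) = 6.755×10^-4 K/W
  R_polyurethane foam = (1/0.570 − 1/1.02)/(4πk) = 0.7740/(4π·0.0255) = 2.415 K/W
  R_phenolic foam = (1/1.02 − 1/1.71)/(4πk) = 0.3956/(4π·0.0216) = 1.457 K/W
  R_conv,out = 1/(4πr²h) = 1/(4π·1.71²·16.2) = 0.001680 K/W
ΣR = 6.755×10^-4 + 2.415 + 1.457 + 0.001680 = 3.874 K/W
Q = ΔT/ΣR = (69.3 °C − 17.7 °C)/3.874 = 13.3 W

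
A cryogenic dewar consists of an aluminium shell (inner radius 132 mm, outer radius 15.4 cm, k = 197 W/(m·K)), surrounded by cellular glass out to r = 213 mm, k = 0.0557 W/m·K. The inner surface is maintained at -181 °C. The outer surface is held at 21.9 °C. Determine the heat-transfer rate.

Series thermal resistances, inner to outer:
  R_aluminium = (1/0.132 − 1/0.154)/(4πk) = 1.082/(4π·197) = 4.372×10^-4 K/W
  R_cellular glass = (1/0.154 − 1/0.213)/(4πk) = 1.799/(4π·0.0557) = 2.570 K/W
ΣR = 4.372×10^-4 + 2.570 = 2.570 K/W
Q = ΔT/ΣR = (-181 °C − 21.9 °C)/2.570 = -78.9 W
(Negative Q ⇒ heat flows inward; heat gain = 78.9 W.)

Q = 78.9 W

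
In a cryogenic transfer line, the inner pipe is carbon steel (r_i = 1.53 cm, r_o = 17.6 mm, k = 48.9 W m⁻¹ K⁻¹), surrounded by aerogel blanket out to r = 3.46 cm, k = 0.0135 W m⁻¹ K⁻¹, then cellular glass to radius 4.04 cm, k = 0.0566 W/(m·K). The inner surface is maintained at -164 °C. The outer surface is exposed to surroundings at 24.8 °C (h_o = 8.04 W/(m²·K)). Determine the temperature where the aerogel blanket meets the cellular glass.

T = 5.2 °C

Resistance network (inner→outer):
  R'_carbon steel = ln(0.0176/0.0153)/(2πk) = 0.1400/(2π·48.9) = 4.558×10^-4 m·K/W
  R'_aerogel blanket = ln(0.0346/0.0176)/(2πk) = 0.6760/(2π·0.0135) = 7.969 m·K/W
  R'_cellular glass = ln(0.0404/0.0346)/(2πk) = 0.1550/(2π·0.0566) = 0.4358 m·K/W
  R'_conv,out = 1/(2πr h) = 1/(2π·0.0404·8.04) = 0.4900 m·K/W
ΣR = 4.558×10^-4 + 7.969 + 0.4358 + 0.4900 = 8.895 m·K/W
Q' = ΔT/ΣR = (-164 °C − 24.8 °C)/8.895 = -21.23 W/m
From the inner boundary to the aerogel blanket/cellular glass interface, ΣR_partial = 7.969 m·K/W.
T_interface = T_in − Q'·ΣR_partial = -164 °C − (-21.23)(7.969) = 5.2 °C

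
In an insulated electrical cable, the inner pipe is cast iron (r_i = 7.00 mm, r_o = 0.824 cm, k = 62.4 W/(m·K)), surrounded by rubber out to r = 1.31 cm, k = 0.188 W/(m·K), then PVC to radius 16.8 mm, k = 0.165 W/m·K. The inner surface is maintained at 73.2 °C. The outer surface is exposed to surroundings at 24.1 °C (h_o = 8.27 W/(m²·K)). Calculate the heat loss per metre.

Q' = 27.6 W/m

Resistance network (inner→outer):
  R'_cast iron = ln(0.00824/0.00700)/(2πk) = 0.1631/(2π·62.4) = 4.160×10^-4 m·K/W
  R'_rubber = ln(0.0131/0.00824)/(2πk) = 0.4636/(2π·0.188) = 0.3925 m·K/W
  R'_PVC = ln(0.0168/0.0131)/(2πk) = 0.2488/(2π·0.165) = 0.2400 m·K/W
  R'_conv,out = 1/(2πr h) = 1/(2π·0.0168·8.27) = 1.146 m·K/W
ΣR = 4.160×10^-4 + 0.3925 + 0.2400 + 1.146 = 1.779 m·K/W
Q' = ΔT/ΣR = (73.2 °C − 24.1 °C)/1.779 = 27.6 W/m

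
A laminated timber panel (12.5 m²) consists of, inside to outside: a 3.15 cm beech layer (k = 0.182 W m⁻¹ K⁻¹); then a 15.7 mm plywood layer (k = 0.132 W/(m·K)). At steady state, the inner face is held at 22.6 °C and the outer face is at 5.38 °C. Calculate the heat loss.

Series thermal resistances, inner to outer:
  R_beech = L/(kA) = 0.0315/(0.182·12.5) = 0.01385 K/W
  R_plywood = L/(kA) = 0.0157/(0.132·12.5) = 0.009515 K/W
ΣR = 0.01385 + 0.009515 = 0.02336 K/W
Q = ΔT/ΣR = (22.6 °C − 5.38 °C)/0.02336 = 737 W

Q = 737 W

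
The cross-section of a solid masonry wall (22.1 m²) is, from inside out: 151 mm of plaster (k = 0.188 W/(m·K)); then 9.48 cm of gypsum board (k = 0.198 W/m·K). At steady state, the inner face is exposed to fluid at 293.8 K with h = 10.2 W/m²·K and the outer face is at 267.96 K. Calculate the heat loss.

Series thermal resistances, inner to outer:
  R_conv,in = 1/(hA) = 1/(10.2·22.1) = 0.004436 K/W
  R_plaster = L/(kA) = 0.151/(0.188·22.1) = 0.03634 K/W
  R_gypsum board = L/(kA) = 0.0948/(0.198·22.1) = 0.02166 K/W
ΣR = 0.004436 + 0.03634 + 0.02166 = 0.06244 K/W
Q = ΔT/ΣR = (293.8 K − 267.96 K)/0.06244 = 414 W

Q = 414 W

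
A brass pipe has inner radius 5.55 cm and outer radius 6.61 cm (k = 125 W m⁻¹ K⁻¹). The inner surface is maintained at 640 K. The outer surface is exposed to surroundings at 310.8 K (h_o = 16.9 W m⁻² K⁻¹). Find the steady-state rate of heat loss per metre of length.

Q' = 2.31 kW/m

Series thermal resistances, inner to outer:
  R'_brass = ln(0.0661/0.0555)/(2πk) = 0.1748/(2π·125) = 2.225×10^-4 m·K/W
  R'_conv,out = 1/(2πr h) = 1/(2π·0.0661·16.9) = 0.1425 m·K/W
ΣR = 2.225×10^-4 + 0.1425 = 0.1427 m·K/W
Q' = ΔT/ΣR = (640 K − 310.8 K)/0.1427 = 2310 W/m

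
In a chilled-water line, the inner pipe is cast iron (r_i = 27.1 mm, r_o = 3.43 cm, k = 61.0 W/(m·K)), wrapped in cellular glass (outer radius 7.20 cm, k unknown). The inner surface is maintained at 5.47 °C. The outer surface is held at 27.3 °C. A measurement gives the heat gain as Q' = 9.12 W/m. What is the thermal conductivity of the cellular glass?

k = 0.0493 W/m·K

ΣR = ΔT/Q' = |5.47 − 27.3|/9.12 = 2.394 m·K/W
Known resistances:
  R'_cast iron = ln(0.0343/0.0271)/(2πk) = 0.2356/(2π·61.0) = 6.147×10^-4 m·K/W
R_cellular glass = ΣR − ΣR_known = 2.394 − 6.147×10^-4 = 2.393 m·K/W
ln(r₂/r₁)/(2πk) = 2.393 ⇒ k = 0.7415/(2π·2.393) = 0.0493 W/m·K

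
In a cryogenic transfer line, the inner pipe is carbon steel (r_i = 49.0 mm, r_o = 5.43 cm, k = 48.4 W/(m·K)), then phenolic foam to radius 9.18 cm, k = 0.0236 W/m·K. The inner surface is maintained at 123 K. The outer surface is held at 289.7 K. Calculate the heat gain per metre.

Resistance network (inner→outer):
  R'_carbon steel = ln(0.0543/0.0490)/(2πk) = 0.1027/(2π·48.4) = 3.377×10^-4 m·K/W
  R'_phenolic foam = ln(0.0918/0.0543)/(2πk) = 0.5251/(2π·0.0236) = 3.541 m·K/W
ΣR = 3.377×10^-4 + 3.541 = 3.541 m·K/W
Q' = ΔT/ΣR = (123 K − 289.7 K)/3.541 = -47.1 W/m
(Negative Q' ⇒ heat flows inward; heat gain = 47.1 W/m.)

Q' = 47.1 W/m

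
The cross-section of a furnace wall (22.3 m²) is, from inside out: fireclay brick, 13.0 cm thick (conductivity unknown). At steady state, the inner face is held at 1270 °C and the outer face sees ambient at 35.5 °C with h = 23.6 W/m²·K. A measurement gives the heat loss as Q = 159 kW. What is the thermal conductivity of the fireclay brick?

k = 0.994 W/m·K

ΣR = ΔT/Q = |1270 − 35.5|/1.59×10^5 = 0.007764 K/W
Known resistances:
  R_conv,out = 1/(hA) = 1/(23.6·22.3) = 0.001900 K/W
R_fireclay brick = ΣR − ΣR_known = 0.007764 − 0.001900 = 0.005864 K/W
L/(kA) = 0.005864 ⇒ k = 0.130/(0.005864·22.3) = 0.994 W/m·K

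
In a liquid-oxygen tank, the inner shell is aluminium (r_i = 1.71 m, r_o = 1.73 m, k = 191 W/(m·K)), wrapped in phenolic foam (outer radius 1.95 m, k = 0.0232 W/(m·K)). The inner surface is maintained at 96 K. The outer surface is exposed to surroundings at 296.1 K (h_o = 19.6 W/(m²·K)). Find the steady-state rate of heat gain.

Q = 890 W

Treat each layer as a resistance in series:
  R_aluminium = (1/1.71 − 1/1.73)/(4πk) = 0.006761/(4π·191) = 2.817×10^-6 K/W
  R_phenolic foam = (1/1.73 − 1/1.95)/(4πk) = 0.06521/(4π·0.0232) = 0.2237 K/W
  R_conv,out = 1/(4πr²h) = 1/(4π·1.95²·19.6) = 0.001068 K/W
ΣR = 2.817×10^-6 + 0.2237 + 0.001068 = 0.2248 K/W
Q = ΔT/ΣR = (96 K − 296.1 K)/0.2248 = -890 W
(Negative Q ⇒ heat flows inward; heat gain = 890 W.)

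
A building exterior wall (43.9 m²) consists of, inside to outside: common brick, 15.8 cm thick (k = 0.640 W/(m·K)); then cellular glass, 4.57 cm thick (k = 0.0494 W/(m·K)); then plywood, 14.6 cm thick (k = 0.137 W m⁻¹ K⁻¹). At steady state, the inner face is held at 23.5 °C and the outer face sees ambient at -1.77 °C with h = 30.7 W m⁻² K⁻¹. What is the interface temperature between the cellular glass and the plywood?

Series thermal resistances, inner to outer:
  R_common brick = L/(kA) = 0.158/(0.640·43.9) = 0.005624 K/W
  R_cellular glass = L/(kA) = 0.0457/(0.0494·43.9) = 0.02107 K/W
  R_plywood = L/(kA) = 0.146/(0.137·43.9) = 0.02428 K/W
  R_conv,out = 1/(hA) = 1/(30.7·43.9) = 7.420×10^-4 K/W
ΣR = 0.005624 + 0.02107 + 0.02428 + 7.420×10^-4 = 0.05172 K/W
Q = ΔT/ΣR = (23.5 °C − -1.77 °C)/0.05172 = 488.6 W
From the inner boundary to the cellular glass/plywood interface, ΣR_partial = 0.02669 K/W.
T_interface = T_in − Q·ΣR_partial = 23.5 °C − (488.6)(0.02669) = 10.5 °C

T = 10.5 °C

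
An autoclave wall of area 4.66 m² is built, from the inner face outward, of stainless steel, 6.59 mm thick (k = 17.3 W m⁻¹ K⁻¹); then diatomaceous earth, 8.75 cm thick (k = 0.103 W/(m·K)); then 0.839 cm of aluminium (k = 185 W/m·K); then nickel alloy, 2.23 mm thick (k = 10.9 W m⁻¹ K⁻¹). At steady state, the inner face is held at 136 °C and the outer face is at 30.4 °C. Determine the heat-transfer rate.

Q = 579 W

Resistance network (inner→outer):
  R_stainless steel = L/(kA) = 0.00659/(17.3·4.66) = 8.174×10^-5 K/W
  R_diatomaceous earth = L/(kA) = 0.0875/(0.103·4.66) = 0.1823 K/W
  R_aluminium = L/(kA) = 0.00839/(185·4.66) = 9.732×10^-6 K/W
  R_nickel alloy = L/(kA) = 0.00223/(10.9·4.66) = 4.390×10^-5 K/W
ΣR = 8.174×10^-5 + 0.1823 + 9.732×10^-6 + 4.390×10^-5 = 0.1824 K/W
Q = ΔT/ΣR = (136 °C − 30.4 °C)/0.1824 = 579 W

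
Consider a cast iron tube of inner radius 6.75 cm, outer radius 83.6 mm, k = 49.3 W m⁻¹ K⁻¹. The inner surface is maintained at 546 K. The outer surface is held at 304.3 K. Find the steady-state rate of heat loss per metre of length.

Q' = 350 kW/m

Q' = 2πk·ΔT/ln(r₂/r₁) = 2π × 49.3 × 241.7 / ln(0.0836/0.0675) = 3.50×10^5 W/m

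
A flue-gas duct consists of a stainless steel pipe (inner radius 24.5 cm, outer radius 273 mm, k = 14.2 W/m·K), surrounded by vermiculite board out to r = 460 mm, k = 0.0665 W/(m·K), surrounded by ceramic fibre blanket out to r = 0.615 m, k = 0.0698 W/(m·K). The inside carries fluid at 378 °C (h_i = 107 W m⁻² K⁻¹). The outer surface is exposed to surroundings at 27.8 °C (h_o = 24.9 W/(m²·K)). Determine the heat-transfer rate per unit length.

Treat each layer as a resistance in series:
  R'_conv,in = 1/(2πr h) = 1/(2π·0.245·107) = 0.006071 m·K/W
  R'_stainless steel = ln(0.273/0.245)/(2πk) = 0.1082/(2π·14.2) = 0.001213 m·K/W
  R'_vermiculite board = ln(0.460/0.273)/(2πk) = 0.5218/(2π·0.0665) = 1.249 m·K/W
  R'_ceramic fibre blanket = ln(0.615/0.460)/(2πk) = 0.2904/(2π·0.0698) = 0.6621 m·K/W
  R'_conv,out = 1/(2πr h) = 1/(2π·0.615·24.9) = 0.01039 m·K/W
ΣR = 0.006071 + 0.001213 + 1.249 + 0.6621 + 0.01039 = 1.929 m·K/W
Q' = ΔT/ΣR = (378 °C − 27.8 °C)/1.929 = 182 W/m

Q' = 182 W/m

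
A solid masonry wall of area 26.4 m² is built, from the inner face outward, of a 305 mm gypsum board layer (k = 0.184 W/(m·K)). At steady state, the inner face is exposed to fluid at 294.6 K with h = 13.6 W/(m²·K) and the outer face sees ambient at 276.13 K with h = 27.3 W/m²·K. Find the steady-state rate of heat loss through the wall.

Series thermal resistances, inner to outer:
  R_conv,in = 1/(hA) = 1/(13.6·26.4) = 0.002785 K/W
  R_gypsum board = L/(kA) = 0.305/(0.184·26.4) = 0.06279 K/W
  R_conv,out = 1/(hA) = 1/(27.3·26.4) = 0.001388 K/W
ΣR = 0.002785 + 0.06279 + 0.001388 = 0.06696 K/W
Q = ΔT/ΣR = (294.6 K − 276.13 K)/0.06696 = 276 W

Q = 276 W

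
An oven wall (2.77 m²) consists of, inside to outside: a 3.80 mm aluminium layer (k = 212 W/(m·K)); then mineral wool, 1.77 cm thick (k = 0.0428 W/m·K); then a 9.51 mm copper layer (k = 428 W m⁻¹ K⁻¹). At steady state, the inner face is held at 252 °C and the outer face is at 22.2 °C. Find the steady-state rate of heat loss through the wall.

Q = 1540 W

Resistance network (inner→outer):
  R_aluminium = L/(kA) = 0.00380/(212·2.77) = 6.471×10^-6 K/W
  R_mineral wool = L/(kA) = 0.0177/(0.0428·2.77) = 0.1493 K/W
  R_copper = L/(kA) = 0.00951/(428·2.77) = 8.022×10^-6 K/W
ΣR = 6.471×10^-6 + 0.1493 + 8.022×10^-6 = 0.1493 K/W
Q = ΔT/ΣR = (252 °C − 22.2 °C)/0.1493 = 1540 W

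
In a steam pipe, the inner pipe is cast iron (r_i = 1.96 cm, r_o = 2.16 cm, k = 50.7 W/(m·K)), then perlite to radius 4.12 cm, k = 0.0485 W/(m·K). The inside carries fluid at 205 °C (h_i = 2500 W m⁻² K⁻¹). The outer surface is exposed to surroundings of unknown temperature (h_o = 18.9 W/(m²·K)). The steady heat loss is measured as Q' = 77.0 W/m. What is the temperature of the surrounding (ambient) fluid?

T_out = 25.8 °C

Series resistances:
  R'_conv,in = 1/(2πr h) = 1/(2π·0.0196·2500) = 0.003248 m·K/W
  R'_cast iron = ln(0.0216/0.0196)/(2πk) = 0.09716/(2π·50.7) = 3.050×10^-4 m·K/W
  R'_perlite = ln(0.0412/0.0216)/(2πk) = 0.6457/(2π·0.0485) = 2.119 m·K/W
  R'_conv,out = 1/(2πr h) = 1/(2π·0.0412·18.9) = 0.2044 m·K/W
ΣR = 2.327 m·K/W
ΔT = Q'·ΣR = 77.0 × 2.327 = 179.2 K
Heat flows outward, so T_out = T_in − ΔT = 205 − 179.2 = 25.8 °C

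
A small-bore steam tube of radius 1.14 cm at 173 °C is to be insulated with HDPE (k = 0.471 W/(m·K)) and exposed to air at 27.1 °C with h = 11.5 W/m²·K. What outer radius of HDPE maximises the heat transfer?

r_cr = 4.10 cm

For a cylinder, r_cr = k_ins/h = 0.471/11.5 = 0.0410 m = 4.10 cm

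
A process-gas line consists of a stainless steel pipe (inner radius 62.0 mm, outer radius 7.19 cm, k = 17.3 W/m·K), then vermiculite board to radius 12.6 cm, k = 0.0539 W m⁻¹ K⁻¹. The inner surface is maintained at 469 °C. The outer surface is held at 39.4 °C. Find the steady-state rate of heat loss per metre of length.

Resistance network (inner→outer):
  R'_stainless steel = ln(0.0719/0.0620)/(2πk) = 0.1481/(2π·17.3) = 0.001363 m·K/W
  R'_vermiculite board = ln(0.126/0.0719)/(2πk) = 0.5610/(2π·0.0539) = 1.657 m·K/W
ΣR = 0.001363 + 1.657 = 1.658 m·K/W
Q' = ΔT/ΣR = (469 °C − 39.4 °C)/1.658 = 259 W/m

Q' = 259 W/m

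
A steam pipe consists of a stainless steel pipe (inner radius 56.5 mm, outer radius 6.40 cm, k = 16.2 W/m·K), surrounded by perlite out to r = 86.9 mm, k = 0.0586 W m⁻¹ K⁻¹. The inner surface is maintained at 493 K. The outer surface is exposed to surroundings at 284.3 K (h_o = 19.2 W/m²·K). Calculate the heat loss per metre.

Resistance network (inner→outer):
  R'_stainless steel = ln(0.0640/0.0565)/(2πk) = 0.1246/(2π·16.2) = 0.001225 m·K/W
  R'_perlite = ln(0.0869/0.0640)/(2πk) = 0.3059/(2π·0.0586) = 0.8307 m·K/W
  R'_conv,out = 1/(2πr h) = 1/(2π·0.0869·19.2) = 0.09539 m·K/W
ΣR = 0.001225 + 0.8307 + 0.09539 = 0.9273 m·K/W
Q' = ΔT/ΣR = (493 K − 284.3 K)/0.9273 = 225 W/m

Q' = 225 W/m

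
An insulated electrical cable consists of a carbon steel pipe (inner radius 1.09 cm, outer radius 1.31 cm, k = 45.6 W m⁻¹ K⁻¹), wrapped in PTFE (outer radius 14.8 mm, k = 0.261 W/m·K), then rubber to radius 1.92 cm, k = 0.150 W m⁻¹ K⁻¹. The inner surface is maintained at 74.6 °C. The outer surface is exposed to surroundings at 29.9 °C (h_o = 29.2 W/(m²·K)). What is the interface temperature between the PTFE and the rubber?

Series thermal resistances, inner to outer:
  R'_carbon steel = ln(0.0131/0.0109)/(2πk) = 0.1838/(2π·45.6) = 6.417×10^-4 m·K/W
  R'_PTFE = ln(0.0148/0.0131)/(2πk) = 0.1220/(2π·0.261) = 0.07440 m·K/W
  R'_rubber = ln(0.0192/0.0148)/(2πk) = 0.2603/(2π·0.150) = 0.2762 m·K/W
  R'_conv,out = 1/(2πr h) = 1/(2π·0.0192·29.2) = 0.2839 m·K/W
ΣR = 6.417×10^-4 + 0.07440 + 0.2762 + 0.2839 = 0.6351 m·K/W
Q' = ΔT/ΣR = (74.6 °C − 29.9 °C)/0.6351 = 70.38 W/m
From the inner boundary to the PTFE/rubber interface, ΣR_partial = 0.07504 m·K/W.
T_interface = T_in − Q'·ΣR_partial = 74.6 °C − (70.38)(0.07504) = 69.3 °C

T = 69.3 °C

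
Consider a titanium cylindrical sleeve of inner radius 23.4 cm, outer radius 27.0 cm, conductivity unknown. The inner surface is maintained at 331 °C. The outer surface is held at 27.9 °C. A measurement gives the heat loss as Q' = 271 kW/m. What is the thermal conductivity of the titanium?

ΣR = ΔT/Q' = |331 − 27.9|/2.71×10^5 = 0.001118 m·K/W
ln(r₂/r₁)/(2πk) = 0.001118 ⇒ k = 0.1431/(2π·0.001118) = 20.4 W/m·K

k = 20.4 W/m·K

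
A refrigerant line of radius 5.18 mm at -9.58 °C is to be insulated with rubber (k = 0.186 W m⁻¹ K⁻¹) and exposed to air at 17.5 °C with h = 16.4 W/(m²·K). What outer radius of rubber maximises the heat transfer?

For a cylinder, r_cr = k_ins/h = 0.186/16.4 = 0.0113 m = 1.13 cm

r_cr = 1.13 cm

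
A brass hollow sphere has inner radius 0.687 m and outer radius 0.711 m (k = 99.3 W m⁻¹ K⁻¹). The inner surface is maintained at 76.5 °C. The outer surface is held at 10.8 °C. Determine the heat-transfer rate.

Q = 4πk·ΔT/(1/r₁ − 1/r₂) = 4π × 99.3 × 65.7 / (1/0.687 − 1/0.711) = 1.67×10^6 W

Q = 1670 kW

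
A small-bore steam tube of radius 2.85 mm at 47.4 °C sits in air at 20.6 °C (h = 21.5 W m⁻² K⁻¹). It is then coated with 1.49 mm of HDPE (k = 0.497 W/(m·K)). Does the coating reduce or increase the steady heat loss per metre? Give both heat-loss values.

Critical radius for a cylinder: r_cr = k/h = 0.0231 m = 2.31 cm.
Outer radius after coating: r₂ = 0.00285 + 0.00149 = 0.00434 m.
Since r₁ < r_cr and r₂ ≤ r_cr, the coating moves toward the maximum at r_cr — heat loss rises.
Bare: R = 1/(2πr₁h) = 2.597 m·K/W; Q = 26.8/2.597 = 10.3 W/m.
Coated: R = R_cond + R_conv = 1.840 m·K/W; Q = 26.8/1.840 = 14.6 W/m.

increases: 10.3 → 14.6 W/m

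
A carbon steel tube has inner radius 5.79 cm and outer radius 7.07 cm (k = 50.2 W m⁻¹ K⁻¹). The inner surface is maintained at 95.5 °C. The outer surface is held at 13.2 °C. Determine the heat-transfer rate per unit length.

Q' = 1.30×10^5 W/m

Q' = 2πk·ΔT/ln(r₂/r₁) = 2π × 50.2 × 82.3 / ln(0.0707/0.0579) = 1.30×10^5 W/m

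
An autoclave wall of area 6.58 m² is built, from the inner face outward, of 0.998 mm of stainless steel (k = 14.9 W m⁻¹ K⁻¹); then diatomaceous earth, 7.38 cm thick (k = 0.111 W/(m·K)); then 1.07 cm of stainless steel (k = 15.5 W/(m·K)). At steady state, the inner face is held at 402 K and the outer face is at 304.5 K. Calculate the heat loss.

Q = 964 W

Series thermal resistances, inner to outer:
  R_stainless steel = L/(kA) = 9.98×10^-4/(14.9·6.58) = 1.018×10^-5 K/W
  R_diatomaceous earth = L/(kA) = 0.0738/(0.111·6.58) = 0.1010 K/W
  R_stainless steel = L/(kA) = 0.0107/(15.5·6.58) = 1.049×10^-4 K/W
ΣR = 1.018×10^-5 + 0.1010 + 1.049×10^-4 = 0.1011 K/W
Q = ΔT/ΣR = (402 K − 304.5 K)/0.1011 = 964 W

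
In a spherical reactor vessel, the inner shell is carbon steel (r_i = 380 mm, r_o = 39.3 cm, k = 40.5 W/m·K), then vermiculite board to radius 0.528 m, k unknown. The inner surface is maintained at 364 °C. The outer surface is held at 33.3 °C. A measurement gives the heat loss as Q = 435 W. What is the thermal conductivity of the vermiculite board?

k = 0.0681 W/m·K

ΣR = ΔT/Q = |364 − 33.3|/435 = 0.7602 K/W
Known resistances:
  R_carbon steel = (1/0.380 − 1/0.393)/(4πk) = 0.08705/(4π·40.5) = 1.710×10^-4 K/W
R_vermiculite board = ΣR − ΣR_known = 0.7602 − 1.710×10^-4 = 0.7600 K/W
(1/r₁−1/r₂)/(4πk) = 0.7600 ⇒ k = 0.6506/(4π·0.7600) = 0.0681 W/m·K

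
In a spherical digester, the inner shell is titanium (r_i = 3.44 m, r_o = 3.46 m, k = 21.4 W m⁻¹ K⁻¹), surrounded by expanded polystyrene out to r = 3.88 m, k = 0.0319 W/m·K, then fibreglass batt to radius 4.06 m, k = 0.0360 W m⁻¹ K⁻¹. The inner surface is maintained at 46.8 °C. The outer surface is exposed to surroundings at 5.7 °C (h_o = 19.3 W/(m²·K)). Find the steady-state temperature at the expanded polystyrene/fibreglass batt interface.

Treat each layer as a resistance in series:
  R_titanium = (1/3.44 − 1/3.46)/(4πk) = 0.001680/(4π·21.4) = 6.248×10^-6 K/W
  R_expanded polystyrene = (1/3.46 − 1/3.88)/(4πk) = 0.03129/(4π·0.0319) = 0.07804 K/W
  R_fibreglass batt = (1/3.88 − 1/4.06)/(4πk) = 0.01143/(4π·0.0360) = 0.02526 K/W
  R_conv,out = 1/(4πr²h) = 1/(4π·4.06²·19.3) = 2.501×10^-4 K/W
ΣR = 6.248×10^-6 + 0.07804 + 0.02526 + 2.501×10^-4 = 0.1036 K/W
Q = ΔT/ΣR = (46.8 °C − 5.7 °C)/0.1036 = 396.7 W
From the inner boundary to the expanded polystyrene/fibreglass batt interface, ΣR_partial = 0.07805 K/W.
T_interface = T_in − Q·ΣR_partial = 46.8 °C − (396.7)(0.07805) = 15.8 °C

T = 15.8 °C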